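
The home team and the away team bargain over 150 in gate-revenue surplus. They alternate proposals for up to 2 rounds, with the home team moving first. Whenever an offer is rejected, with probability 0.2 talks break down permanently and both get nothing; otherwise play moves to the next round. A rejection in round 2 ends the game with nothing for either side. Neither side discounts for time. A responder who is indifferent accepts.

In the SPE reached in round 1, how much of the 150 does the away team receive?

Round 2 (the away team proposes): rejection yields 0 for the home team; the away team offers 0 and keeps 150.
Round 1 (the home team proposes): rejecting gives the away team an expected 0.8 × 150 = 120, so the home team offers 120, keeping 30.

120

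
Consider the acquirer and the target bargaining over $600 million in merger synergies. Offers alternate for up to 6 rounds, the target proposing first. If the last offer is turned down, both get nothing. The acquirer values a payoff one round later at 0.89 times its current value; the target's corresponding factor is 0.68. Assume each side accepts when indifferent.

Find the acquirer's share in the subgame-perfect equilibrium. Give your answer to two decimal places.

Round 6 (the acquirer proposes): the target will accept anything ≥ 0, so the acquirer offers 0 and keeps 600.
Round 5 (the target proposes): the acquirer can get 600 next round, worth 0.89 × 600 = 534 now. The target offers 534 and keeps 600 − 534 = 66.
Round 4 (the acquirer proposes): the target can get 66 next round, worth 0.68 × 66 = 44.88 now; the acquirer offers that and keeps 555.12.
Round 3 (the target proposes): the acquirer can get 555.12 next round, worth 0.89 × 555.12 = 494.0568 now; the target offers that and keeps 105.9432.
Round 2 (the acquirer proposes): the target can get 105.9432 next round, worth 0.68 × 105.9432 = 72.041376 now. The acquirer offers 72.041376 and keeps 600 − 72.041376 = 527.958624.
Round 1 (the target proposes): the acquirer can get 527.958624 next round, worth 0.89 × 527.958624 = 469.88317536 now; the target offers that and keeps 130.11682464.

469.88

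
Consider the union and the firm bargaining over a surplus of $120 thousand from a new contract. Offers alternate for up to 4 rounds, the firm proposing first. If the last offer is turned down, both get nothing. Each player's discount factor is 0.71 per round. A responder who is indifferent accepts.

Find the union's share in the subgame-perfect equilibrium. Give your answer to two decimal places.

67.66

Round 4 (the union proposes): the firm will accept anything ≥ 0, so the union offers 0 and keeps 120.
Round 3 (the firm proposes): the union can get 120 next round, worth 0.71 × 120 = 85.2 now. The firm offers 85.2 and keeps 120 − 85.2 = 34.8.
Round 2 (the union proposes): the firm can get 34.8 next round, worth 0.71 × 34.8 = 24.708 now, so the union offers 24.708, keeping 95.292.
Round 1 (the firm proposes): the union can get 95.292 next round, worth 0.71 × 95.292 = 67.65732 now, so the firm offers 67.65732, keeping 52.34268.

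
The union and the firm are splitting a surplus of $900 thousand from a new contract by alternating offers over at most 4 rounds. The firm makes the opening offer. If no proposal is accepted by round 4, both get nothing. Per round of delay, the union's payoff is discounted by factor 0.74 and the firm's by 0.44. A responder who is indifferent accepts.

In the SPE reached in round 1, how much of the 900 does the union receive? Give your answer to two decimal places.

By backward induction:
Round 4 (the union proposes): rejection yields 0 for the firm; the union offers 0 and keeps 900.
Round 3 (the firm proposes): the union can get 900 next round, worth 0.74 × 900 = 666 now, so the firm offers 666, keeping 234.
Round 2 (the union proposes): the firm can get 234 next round, worth 0.44 × 234 = 102.96 now. The union offers 102.96 and keeps 900 − 102.96 = 797.04.
Round 1 (the firm proposes): the union can get 797.04 next round, worth 0.74 × 797.04 = 589.8096 now. The firm offers 589.8096 and keeps 900 − 589.8096 = 310.1904.

589.81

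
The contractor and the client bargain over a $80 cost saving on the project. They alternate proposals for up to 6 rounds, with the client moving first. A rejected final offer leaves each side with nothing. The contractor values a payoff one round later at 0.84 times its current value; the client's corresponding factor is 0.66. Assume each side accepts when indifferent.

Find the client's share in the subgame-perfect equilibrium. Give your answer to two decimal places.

Round 6 (the contractor proposes): the client will accept anything ≥ 0, so the contractor offers 0 and keeps 80.
Round 5 (the client proposes): the contractor can get 80 next round, worth 0.84 × 80 = 67.2 now, so the client offers 67.2, keeping 12.8.
Round 4 (the contractor proposes): the client can get 12.8 next round, worth 0.66 × 12.8 = 8.448 now; the contractor offers that and keeps 71.552.
Round 3 (the client proposes): the contractor can get 71.552 next round, worth 0.84 × 71.552 = 60.10368 now, so the client offers 60.10368, keeping 19.89632.
Round 2 (the contractor proposes): the client can get 19.89632 next round, worth 0.66 × 19.89632 = 13.1315712 now. The contractor offers 13.1315712 and keeps 80 − 13.1315712 = 66.8684288.
Round 1 (the client proposes): the contractor can get 66.8684288 next round, worth 0.84 × 66.8684288 = 56.169480192 now; the client offers that and keeps 23.830519808.

23.83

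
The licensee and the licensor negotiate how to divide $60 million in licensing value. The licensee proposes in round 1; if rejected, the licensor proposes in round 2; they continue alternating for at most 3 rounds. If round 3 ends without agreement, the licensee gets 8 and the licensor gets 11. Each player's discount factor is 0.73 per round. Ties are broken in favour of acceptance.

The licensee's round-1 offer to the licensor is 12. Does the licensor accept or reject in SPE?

Reject

Round 3 (the licensee proposes): the licensor gets 11 if talks fail, so the licensee offers 11 and keeps 49.
Round 2 (the licensor proposes): the licensee can get 49 next round, worth 0.73 × 49 = 35.77 now, so the licensor offers 35.77, keeping 24.23.
So by rejecting in round 1, the licensor gets 24.23 next round, worth 0.73 × 24.23 = 17.6879 now.
Offer 12 < 17.6879, so the licensor rejects.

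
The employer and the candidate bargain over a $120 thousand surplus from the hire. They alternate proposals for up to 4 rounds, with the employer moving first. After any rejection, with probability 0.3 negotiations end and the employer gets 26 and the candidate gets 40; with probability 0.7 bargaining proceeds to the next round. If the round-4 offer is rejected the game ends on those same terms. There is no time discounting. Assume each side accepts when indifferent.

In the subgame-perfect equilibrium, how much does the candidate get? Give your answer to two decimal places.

69.86

Round 4 (the candidate proposes): the employer gets 26 if talks fail, so the candidate offers 26 and keeps 94.
Round 3 (the employer proposes): rejecting gives the candidate an expected 0.7 × 94 + 0.3 × 40 = 77.8, so the employer offers 77.8, keeping 42.2.
Round 2 (the candidate proposes): rejecting gives the employer an expected 0.7 × 42.2 + 0.3 × 26 = 37.34; the candidate offers that and keeps 82.66.
Round 1 (the employer proposes): rejecting gives the candidate an expected 0.7 × 82.66 + 0.3 × 40 = 69.862, so the employer offers 69.862, keeping 50.138.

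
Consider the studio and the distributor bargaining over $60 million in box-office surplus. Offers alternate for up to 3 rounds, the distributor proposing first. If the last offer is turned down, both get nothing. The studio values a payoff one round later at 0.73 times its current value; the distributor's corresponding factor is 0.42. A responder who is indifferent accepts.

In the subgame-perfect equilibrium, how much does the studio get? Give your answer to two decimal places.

25.40

By backward induction:
Round 3 (the distributor proposes): the studio will accept anything ≥ 0, so the distributor offers 0 and keeps 60.
Round 2 (the studio proposes): the distributor can get 60 next round, worth 0.42 × 60 = 25.2 now, so the studio offers 25.2, keeping 34.8.
Round 1 (the distributor proposes): the studio can get 34.8 next round, worth 0.73 × 34.8 = 25.404 now. The distributor offers 25.404 and keeps 60 − 25.404 = 34.596.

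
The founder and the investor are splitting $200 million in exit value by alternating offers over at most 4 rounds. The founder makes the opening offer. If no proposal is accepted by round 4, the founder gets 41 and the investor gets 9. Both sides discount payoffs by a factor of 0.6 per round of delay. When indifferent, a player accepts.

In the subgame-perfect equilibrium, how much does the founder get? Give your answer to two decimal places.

Round 4 (the investor proposes): the founder gets 41 if talks fail, so the investor offers 41 and keeps 159.
Round 3 (the founder proposes): the investor can get 159 next round, worth 0.6 × 159 = 95.4 now. The founder offers 95.4 and keeps 200 − 95.4 = 104.6.
Round 2 (the investor proposes): the founder can get 104.6 next round, worth 0.6 × 104.6 = 62.76 now, so the investor offers 62.76, keeping 137.24.
Round 1 (the founder proposes): the investor can get 137.24 next round, worth 0.6 × 137.24 = 82.344 now, so the founder offers 82.344, keeping 117.656.

117.66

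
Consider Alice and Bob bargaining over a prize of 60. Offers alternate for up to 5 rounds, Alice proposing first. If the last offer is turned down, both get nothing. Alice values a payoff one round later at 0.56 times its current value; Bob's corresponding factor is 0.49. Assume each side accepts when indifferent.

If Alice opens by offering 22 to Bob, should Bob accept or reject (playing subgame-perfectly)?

Accept

Round 5 (Alice proposes): rejection yields 0 for Bob; Alice offers 0 and keeps 60.
Round 4 (Bob proposes): Alice can get 60 next round, worth 0.56 × 60 = 33.6 now, so Bob offers 33.6, keeping 26.4.
Round 3 (Alice proposes): Bob can get 26.4 next round, worth 0.49 × 26.4 = 12.936 now. Alice offers 12.936 and keeps 60 − 12.936 = 47.064.
Round 2 (Bob proposes): Alice can get 47.064 next round, worth 0.56 × 47.064 = 26.35584 now; Bob offers that and keeps 33.64416.
So by rejecting in round 1, Bob gets 33.64416 next round, worth 0.49 × 33.64416 = 16.4856384 now.
Offer 22 ≥ 16.4856384, so Bob accepts.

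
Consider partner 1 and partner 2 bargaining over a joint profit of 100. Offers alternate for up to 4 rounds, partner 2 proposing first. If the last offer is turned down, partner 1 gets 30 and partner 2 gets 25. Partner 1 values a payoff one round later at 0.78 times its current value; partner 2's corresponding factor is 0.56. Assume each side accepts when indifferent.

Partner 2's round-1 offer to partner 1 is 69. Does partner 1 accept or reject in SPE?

Accept

Work out partner 1's continuation value if the offer is rejected.
Round 4 (partner 1 proposes): partner 2 gets 25 if talks fail, so partner 1 offers 25 and keeps 75.
Round 3 (partner 2 proposes): partner 1 can get 75 next round, worth 0.78 × 75 = 58.5 now, so partner 2 offers 58.5, keeping 41.5.
Round 2 (partner 1 proposes): partner 2 can get 41.5 next round, worth 0.56 × 41.5 = 23.24 now, so partner 1 offers 23.24, keeping 76.76.
So by rejecting in round 1, partner 1 gets 76.76 next round, worth 0.78 × 76.76 = 59.8728 now.
Offer 69 ≥ 59.8728, so partner 1 accepts.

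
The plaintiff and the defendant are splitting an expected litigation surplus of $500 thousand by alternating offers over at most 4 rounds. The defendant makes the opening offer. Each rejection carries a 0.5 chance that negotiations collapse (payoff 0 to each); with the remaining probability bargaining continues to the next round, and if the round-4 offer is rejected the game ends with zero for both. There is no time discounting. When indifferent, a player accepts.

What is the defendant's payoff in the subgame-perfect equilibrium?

312.5

Round 4 (the plaintiff proposes): rejection yields 0 for the defendant; the plaintiff offers 0 and keeps 500.
Round 3 (the defendant proposes): rejecting gives the plaintiff an expected 0.5 × 500 = 250. The defendant offers 250 and keeps 500 − 250 = 250.
Round 2 (the plaintiff proposes): rejecting gives the defendant an expected 0.5 × 250 = 125; the plaintiff offers that and keeps 375.
Round 1 (the defendant proposes): rejecting gives the plaintiff an expected 0.5 × 375 = 187.5, so the defendant offers 187.5, keeping 312.5.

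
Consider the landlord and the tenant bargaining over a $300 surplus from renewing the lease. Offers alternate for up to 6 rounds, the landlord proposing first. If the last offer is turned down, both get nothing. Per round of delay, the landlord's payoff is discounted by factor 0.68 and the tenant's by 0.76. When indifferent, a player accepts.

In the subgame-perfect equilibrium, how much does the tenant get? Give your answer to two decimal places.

171.56

Round 6 (the tenant proposes): the landlord will accept anything ≥ 0, so the tenant offers 0 and keeps 300.
Round 5 (the landlord proposes): the tenant can get 300 next round, worth 0.76 × 300 = 228 now; the landlord offers that and keeps 72.
Round 4 (the tenant proposes): the landlord can get 72 next round, worth 0.68 × 72 = 48.96 now. The tenant offers 48.96 and keeps 300 − 48.96 = 251.04.
Round 3 (the landlord proposes): the tenant can get 251.04 next round, worth 0.76 × 251.04 = 190.7904 now; the landlord offers that and keeps 109.2096.
Round 2 (the tenant proposes): the landlord can get 109.2096 next round, worth 0.68 × 109.2096 = 74.262528 now, so the tenant offers 74.262528, keeping 225.737472.
Round 1 (the landlord proposes): the tenant can get 225.737472 next round, worth 0.76 × 225.737472 = 171.56047872 now; the landlord offers that and keeps 128.43952128.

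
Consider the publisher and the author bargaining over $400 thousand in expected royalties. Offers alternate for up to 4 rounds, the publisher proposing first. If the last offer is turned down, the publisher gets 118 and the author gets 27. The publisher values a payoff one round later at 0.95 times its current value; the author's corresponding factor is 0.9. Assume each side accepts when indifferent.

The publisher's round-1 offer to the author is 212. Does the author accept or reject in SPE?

Reject

Round 4 (the author proposes): the publisher gets 118 if talks fail, so the author offers 118 and keeps 282.
Round 3 (the publisher proposes): the author can get 282 next round, worth 0.9 × 282 = 253.8 now. The publisher offers 253.8 and keeps 400 − 253.8 = 146.2.
Round 2 (the author proposes): the publisher can get 146.2 next round, worth 0.95 × 146.2 = 138.89 now; the author offers that and keeps 261.11.
So by rejecting in round 1, the author gets 261.11 next round, worth 0.9 × 261.11 = 234.999 now.
Offer 212 < 234.999, so the author rejects.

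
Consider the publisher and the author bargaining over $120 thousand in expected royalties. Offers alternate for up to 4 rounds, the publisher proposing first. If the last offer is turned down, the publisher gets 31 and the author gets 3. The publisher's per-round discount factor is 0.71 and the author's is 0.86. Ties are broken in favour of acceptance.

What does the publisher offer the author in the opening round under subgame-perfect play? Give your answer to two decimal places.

Round 4 (the author proposes): the publisher gets 31 if talks fail, so the author offers 31 and keeps 89.
Round 3 (the publisher proposes): the author can get 89 next round, worth 0.86 × 89 = 76.54 now; the publisher offers that and keeps 43.46.
Round 2 (the author proposes): the publisher can get 43.46 next round, worth 0.71 × 43.46 = 30.8566 now, so the author offers 30.8566, keeping 89.1434.
Round 1 (the publisher proposes): the author can get 89.1434 next round, worth 0.86 × 89.1434 = 76.663324 now, so the publisher offers 76.663324, keeping 43.336676.

76.66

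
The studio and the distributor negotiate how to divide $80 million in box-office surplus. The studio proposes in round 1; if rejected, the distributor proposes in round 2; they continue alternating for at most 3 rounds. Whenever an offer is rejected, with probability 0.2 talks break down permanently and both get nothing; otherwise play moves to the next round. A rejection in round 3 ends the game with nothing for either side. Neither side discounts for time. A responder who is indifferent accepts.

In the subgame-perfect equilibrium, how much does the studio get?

67.2

Round 3 (the studio proposes): rejection yields 0 for the distributor; the studio offers 0 and keeps 80.
Round 2 (the distributor proposes): rejecting gives the studio an expected 0.8 × 80 = 64. The distributor offers 64 and keeps 80 − 64 = 16.
Round 1 (the studio proposes): rejecting gives the distributor an expected 0.8 × 16 = 12.8, so the studio offers 12.8, keeping 67.2.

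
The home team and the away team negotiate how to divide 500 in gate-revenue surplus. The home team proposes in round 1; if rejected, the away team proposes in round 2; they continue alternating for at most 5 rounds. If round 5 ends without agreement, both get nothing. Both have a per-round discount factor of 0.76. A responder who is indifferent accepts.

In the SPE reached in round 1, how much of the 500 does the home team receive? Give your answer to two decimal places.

356.12

By backward induction:
Round 5 (the home team proposes): the away team will accept anything ≥ 0, so the home team offers 0 and keeps 500.
Round 4 (the away team proposes): the home team can get 500 next round, worth 0.76 × 500 = 380 now. The away team offers 380 and keeps 500 − 380 = 120.
Round 3 (the home team proposes): the away team can get 120 next round, worth 0.76 × 120 = 91.2 now. The home team offers 91.2 and keeps 500 − 91.2 = 408.8.
Round 2 (the away team proposes): the home team can get 408.8 next round, worth 0.76 × 408.8 = 310.688 now; the away team offers that and keeps 189.312.
Round 1 (the home team proposes): the away team can get 189.312 next round, worth 0.76 × 189.312 = 143.87712 now; the home team offers that and keeps 356.12288.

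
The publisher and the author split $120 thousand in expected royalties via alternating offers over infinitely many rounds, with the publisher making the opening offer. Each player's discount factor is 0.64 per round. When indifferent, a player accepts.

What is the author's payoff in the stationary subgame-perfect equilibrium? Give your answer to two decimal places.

46.83

When the publisher proposes, the author accepts any offer worth at least 0.64 times what the author would get by proposing next round; and vice versa.
This gives x = 120 − 0.64y and y = 120 − 0.64x, where x and y are each side's share when it proposes.
Hence (1 − 0.64·0.64)x = 120(1 − 0.64), i.e. 0.5904·x = 43.2.
x ≈ 73.1707; the author's share is 120 − x ≈ 46.8293.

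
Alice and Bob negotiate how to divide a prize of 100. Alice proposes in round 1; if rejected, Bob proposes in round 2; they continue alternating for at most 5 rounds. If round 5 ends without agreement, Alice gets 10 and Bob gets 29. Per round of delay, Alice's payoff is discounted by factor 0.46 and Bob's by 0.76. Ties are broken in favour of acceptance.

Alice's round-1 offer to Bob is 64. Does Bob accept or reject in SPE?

Round 5 (Alice proposes): Bob gets 29 if talks fail, so Alice offers 29 and keeps 71.
Round 4 (Bob proposes): Alice can get 71 next round, worth 0.46 × 71 = 32.66 now. Bob offers 32.66 and keeps 100 − 32.66 = 67.34.
Round 3 (Alice proposes): Bob can get 67.34 next round, worth 0.76 × 67.34 = 51.1784 now; Alice offers that and keeps 48.8216.
Round 2 (Bob proposes): Alice can get 48.8216 next round, worth 0.46 × 48.8216 = 22.457936 now; Bob offers that and keeps 77.542064.
So by rejecting in round 1, Bob gets 77.542064 next round, worth 0.76 × 77.542064 = 58.93196864 now.
Offer 64 ≥ 58.93196864, so Bob accepts.

Accept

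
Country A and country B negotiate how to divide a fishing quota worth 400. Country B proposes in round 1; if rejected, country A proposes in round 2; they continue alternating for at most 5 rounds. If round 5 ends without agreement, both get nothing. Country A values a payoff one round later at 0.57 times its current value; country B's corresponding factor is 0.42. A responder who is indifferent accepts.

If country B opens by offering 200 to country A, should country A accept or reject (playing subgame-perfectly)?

Accept

Round 5 (country B proposes): country A will accept anything ≥ 0, so country B offers 0 and keeps 400.
Round 4 (country A proposes): country B can get 400 next round, worth 0.42 × 400 = 168 now. Country A offers 168 and keeps 400 − 168 = 232.
Round 3 (country B proposes): country A can get 232 next round, worth 0.57 × 232 = 132.24 now; country B offers that and keeps 267.76.
Round 2 (country A proposes): country B can get 267.76 next round, worth 0.42 × 267.76 = 112.4592 now. Country A offers 112.4592 and keeps 400 − 112.4592 = 287.5408.
So by rejecting in round 1, country A gets 287.5408 next round, worth 0.57 × 287.5408 = 163.898256 now.
Offer 200 ≥ 163.898256, so country A accepts.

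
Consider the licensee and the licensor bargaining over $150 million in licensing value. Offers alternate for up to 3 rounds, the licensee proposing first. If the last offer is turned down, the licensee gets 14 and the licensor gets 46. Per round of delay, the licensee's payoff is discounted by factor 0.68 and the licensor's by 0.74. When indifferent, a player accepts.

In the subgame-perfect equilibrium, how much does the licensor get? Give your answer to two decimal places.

Work backward from the last round.
Round 3 (the licensee proposes): the licensor gets 46 if talks fail, so the licensee offers 46 and keeps 104.
Round 2 (the licensor proposes): the licensee can get 104 next round, worth 0.68 × 104 = 70.72 now. The licensor offers 70.72 and keeps 150 − 70.72 = 79.28.
Round 1 (the licensee proposes): the licensor can get 79.28 next round, worth 0.74 × 79.28 = 58.6672 now, so the licensee offers 58.6672, keeping 91.3328.

58.67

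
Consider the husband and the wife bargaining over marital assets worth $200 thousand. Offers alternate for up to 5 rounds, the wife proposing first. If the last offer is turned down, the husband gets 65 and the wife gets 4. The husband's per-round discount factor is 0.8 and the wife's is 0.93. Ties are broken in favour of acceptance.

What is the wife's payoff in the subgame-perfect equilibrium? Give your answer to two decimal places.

Solve by backward induction from round 5.
Round 5 (the wife proposes): the husband gets 65 if talks fail, so the wife offers 65 and keeps 135.
Round 4 (the husband proposes): the wife can get 135 next round, worth 0.93 × 135 = 125.55 now. The husband offers 125.55 and keeps 200 − 125.55 = 74.45.
Round 3 (the wife proposes): the husband can get 74.45 next round, worth 0.8 × 74.45 = 59.56 now. The wife offers 59.56 and keeps 200 − 59.56 = 140.44.
Round 2 (the husband proposes): the wife can get 140.44 next round, worth 0.93 × 140.44 = 130.6092 now. The husband offers 130.6092 and keeps 200 − 130.6092 = 69.3908.
Round 1 (the wife proposes): the husband can get 69.3908 next round, worth 0.8 × 69.3908 = 55.51264 now. The wife offers 55.51264 and keeps 200 − 55.51264 = 144.48736.

144.49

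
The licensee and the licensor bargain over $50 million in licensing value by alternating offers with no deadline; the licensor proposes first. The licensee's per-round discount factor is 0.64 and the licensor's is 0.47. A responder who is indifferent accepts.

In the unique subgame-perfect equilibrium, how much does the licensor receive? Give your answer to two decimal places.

In a stationary SPE each proposer offers the other exactly their discounted continuation value.
If the licensor keeps x when proposing and the licensee keeps y when proposing, then x = 50 − 0.64y and y = 50 − 0.47x.
Solving: x = 50(1 − 0.64) / (1 − 0.47·0.64) = 18 / 0.6992 ≈ 25.7437.
The licensee gets 50 − 25.7437 ≈ 24.2563.

25.74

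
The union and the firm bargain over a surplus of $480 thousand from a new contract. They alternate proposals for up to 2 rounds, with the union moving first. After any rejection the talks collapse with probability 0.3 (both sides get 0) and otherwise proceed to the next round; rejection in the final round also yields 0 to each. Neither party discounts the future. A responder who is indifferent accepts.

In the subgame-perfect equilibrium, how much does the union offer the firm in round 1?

336

By backward induction:
Round 2 (the firm proposes): rejection yields 0 for the union; the firm offers 0 and keeps 480.
Round 1 (the union proposes): rejecting gives the firm an expected 0.7 × 480 = 336. The union offers 336 and keeps 480 − 336 = 144.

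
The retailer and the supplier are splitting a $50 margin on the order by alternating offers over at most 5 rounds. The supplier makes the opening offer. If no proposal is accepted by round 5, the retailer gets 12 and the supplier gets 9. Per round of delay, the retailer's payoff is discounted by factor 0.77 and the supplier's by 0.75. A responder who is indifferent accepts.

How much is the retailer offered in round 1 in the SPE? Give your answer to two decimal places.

19.19

Round 5 (the supplier proposes): the retailer gets 12 if talks fail, so the supplier offers 12 and keeps 38.
Round 4 (the retailer proposes): the supplier can get 38 next round, worth 0.75 × 38 = 28.5 now; the retailer offers that and keeps 21.5.
Round 3 (the supplier proposes): the retailer can get 21.5 next round, worth 0.77 × 21.5 = 16.555 now; the supplier offers that and keeps 33.445.
Round 2 (the retailer proposes): the supplier can get 33.445 next round, worth 0.75 × 33.445 = 25.08375 now, so the retailer offers 25.08375, keeping 24.91625.
Round 1 (the supplier proposes): the retailer can get 24.91625 next round, worth 0.77 × 24.91625 = 19.1855125 now; the supplier offers that and keeps 30.8144875.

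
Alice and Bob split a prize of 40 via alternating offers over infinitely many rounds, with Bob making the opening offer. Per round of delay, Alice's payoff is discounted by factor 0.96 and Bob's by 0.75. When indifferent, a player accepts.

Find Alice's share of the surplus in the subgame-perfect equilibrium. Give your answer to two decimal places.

34.29

When Bob proposes, Alice accepts any offer worth at least 0.96 times what Alice would get by proposing next round; and vice versa.
This gives x = 40 − 0.96y and y = 40 − 0.75x, where x and y are each side's share when it proposes.
Hence (1 − 0.96·0.75)x = 40(1 − 0.96), i.e. 0.28·x = 1.6.
x ≈ 5.7143; Alice's share is 40 − x ≈ 34.2857.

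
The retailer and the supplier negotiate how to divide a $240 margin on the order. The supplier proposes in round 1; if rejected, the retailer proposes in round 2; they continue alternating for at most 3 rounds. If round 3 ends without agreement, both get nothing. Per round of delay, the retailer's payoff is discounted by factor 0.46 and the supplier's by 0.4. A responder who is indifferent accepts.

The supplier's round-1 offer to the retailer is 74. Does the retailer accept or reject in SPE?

Round 3 (the supplier proposes): the retailer will accept anything ≥ 0, so the supplier offers 0 and keeps 240.
Round 2 (the retailer proposes): the supplier can get 240 next round, worth 0.4 × 240 = 96 now, so the retailer offers 96, keeping 144.
So by rejecting in round 1, the retailer gets 144 next round, worth 0.46 × 144 = 66.24 now.
Offer 74 ≥ 66.24, so the retailer accepts.

Accept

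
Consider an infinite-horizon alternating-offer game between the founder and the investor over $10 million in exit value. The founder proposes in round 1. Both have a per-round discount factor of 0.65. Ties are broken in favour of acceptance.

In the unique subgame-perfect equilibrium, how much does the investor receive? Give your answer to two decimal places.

3.94

When the founder proposes, the investor accepts any offer worth at least 0.65 times what the investor would get by proposing next round; and vice versa.
This gives x = 10 − 0.65y and y = 10 − 0.65x, where x and y are each side's share when it proposes.
Hence (1 − 0.65·0.65)x = 10(1 − 0.65), i.e. 0.5775·x = 3.5.
x ≈ 6.0606; the investor's share is 10 − x ≈ 3.9394.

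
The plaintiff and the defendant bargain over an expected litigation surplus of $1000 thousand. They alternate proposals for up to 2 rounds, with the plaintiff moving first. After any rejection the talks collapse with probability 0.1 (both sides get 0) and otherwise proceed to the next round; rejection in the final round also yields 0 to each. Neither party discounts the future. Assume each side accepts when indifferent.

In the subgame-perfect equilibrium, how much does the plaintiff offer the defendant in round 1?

Round 2 (the defendant proposes): the plaintiff will accept anything ≥ 0, so the defendant offers 0 and keeps 1000.
Round 1 (the plaintiff proposes): rejecting gives the defendant an expected 0.9 × 1000 = 900; the plaintiff offers that and keeps 100.

900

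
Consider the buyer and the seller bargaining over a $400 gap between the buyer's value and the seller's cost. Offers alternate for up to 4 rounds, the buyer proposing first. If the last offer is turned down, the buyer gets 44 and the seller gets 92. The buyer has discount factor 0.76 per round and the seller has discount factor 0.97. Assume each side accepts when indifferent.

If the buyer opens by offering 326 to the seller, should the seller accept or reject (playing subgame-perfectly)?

Reject

Work out the seller's continuation value if the offer is rejected.
Round 4 (the seller proposes): the buyer gets 44 if talks fail, so the seller offers 44 and keeps 356.
Round 3 (the buyer proposes): the seller can get 356 next round, worth 0.97 × 356 = 345.32 now; the buyer offers that and keeps 54.68.
Round 2 (the seller proposes): the buyer can get 54.68 next round, worth 0.76 × 54.68 = 41.5568 now, so the seller offers 41.5568, keeping 358.4432.
So by rejecting in round 1, the seller gets 358.4432 next round, worth 0.97 × 358.4432 = 347.689904 now.
Offer 326 < 347.689904, so the seller rejects.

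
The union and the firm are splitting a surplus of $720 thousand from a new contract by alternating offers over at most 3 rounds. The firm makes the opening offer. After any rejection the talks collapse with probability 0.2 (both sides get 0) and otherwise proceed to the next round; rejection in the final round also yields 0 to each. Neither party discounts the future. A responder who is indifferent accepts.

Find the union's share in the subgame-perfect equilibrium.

By backward induction:
Round 3 (the firm proposes): the union will accept anything ≥ 0, so the firm offers 0 and keeps 720.
Round 2 (the union proposes): rejecting gives the firm an expected 0.8 × 720 = 576, so the union offers 576, keeping 144.
Round 1 (the firm proposes): rejecting gives the union an expected 0.8 × 144 = 115.2; the firm offers that and keeps 604.8.

115.2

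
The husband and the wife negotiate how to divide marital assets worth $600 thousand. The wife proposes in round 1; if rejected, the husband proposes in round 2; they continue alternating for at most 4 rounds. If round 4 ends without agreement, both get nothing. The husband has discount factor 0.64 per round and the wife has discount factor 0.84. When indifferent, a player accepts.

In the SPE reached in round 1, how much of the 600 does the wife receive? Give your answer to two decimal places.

332.12

Round 4 (the husband proposes): rejection yields 0 for the wife; the husband offers 0 and keeps 600.
Round 3 (the wife proposes): the husband can get 600 next round, worth 0.64 × 600 = 384 now; the wife offers that and keeps 216.
Round 2 (the husband proposes): the wife can get 216 next round, worth 0.84 × 216 = 181.44 now, so the husband offers 181.44, keeping 418.56.
Round 1 (the wife proposes): the husband can get 418.56 next round, worth 0.64 × 418.56 = 267.8784 now. The wife offers 267.8784 and keeps 600 − 267.8784 = 332.1216.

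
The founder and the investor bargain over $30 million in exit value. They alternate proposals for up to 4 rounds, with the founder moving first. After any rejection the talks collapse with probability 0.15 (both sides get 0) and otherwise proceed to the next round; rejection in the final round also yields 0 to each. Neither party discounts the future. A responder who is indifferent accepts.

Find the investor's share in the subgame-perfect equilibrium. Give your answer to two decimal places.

22.25

By backward induction:
Round 4 (the investor proposes): rejection yields 0 for the founder; the investor offers 0 and keeps 30.
Round 3 (the founder proposes): rejecting gives the investor an expected 0.85 × 30 = 25.5. The founder offers 25.5 and keeps 30 − 25.5 = 4.5.
Round 2 (the investor proposes): rejecting gives the founder an expected 0.85 × 4.5 = 3.825, so the investor offers 3.825, keeping 26.175.
Round 1 (the founder proposes): rejecting gives the investor an expected 0.85 × 26.175 = 22.24875. The founder offers 22.24875 and keeps 30 − 22.24875 = 7.75125.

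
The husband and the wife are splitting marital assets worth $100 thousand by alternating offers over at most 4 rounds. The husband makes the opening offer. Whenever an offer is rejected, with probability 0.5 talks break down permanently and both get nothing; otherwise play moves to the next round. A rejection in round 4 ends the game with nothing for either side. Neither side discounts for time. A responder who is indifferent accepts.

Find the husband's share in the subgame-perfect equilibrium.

By backward induction:
Round 4 (the wife proposes): the husband will accept anything ≥ 0, so the wife offers 0 and keeps 100.
Round 3 (the husband proposes): rejecting gives the wife an expected 0.5 × 100 = 50; the husband offers that and keeps 50.
Round 2 (the wife proposes): rejecting gives the husband an expected 0.5 × 50 = 25, so the wife offers 25, keeping 75.
Round 1 (the husband proposes): rejecting gives the wife an expected 0.5 × 75 = 37.5. The husband offers 37.5 and keeps 100 − 37.5 = 62.5.

62.5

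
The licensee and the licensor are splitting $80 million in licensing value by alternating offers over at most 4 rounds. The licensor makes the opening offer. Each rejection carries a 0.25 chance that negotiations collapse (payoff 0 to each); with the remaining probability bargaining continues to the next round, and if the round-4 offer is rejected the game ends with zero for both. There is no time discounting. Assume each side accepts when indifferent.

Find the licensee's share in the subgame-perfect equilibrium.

48.75

Round 4 (the licensee proposes): the licensor will accept anything ≥ 0, so the licensee offers 0 and keeps 80.
Round 3 (the licensor proposes): rejecting gives the licensee an expected 0.75 × 80 = 60, so the licensor offers 60, keeping 20.
Round 2 (the licensee proposes): rejecting gives the licensor an expected 0.75 × 20 = 15; the licensee offers that and keeps 65.
Round 1 (the licensor proposes): rejecting gives the licensee an expected 0.75 × 65 = 48.75, so the licensor offers 48.75, keeping 31.25.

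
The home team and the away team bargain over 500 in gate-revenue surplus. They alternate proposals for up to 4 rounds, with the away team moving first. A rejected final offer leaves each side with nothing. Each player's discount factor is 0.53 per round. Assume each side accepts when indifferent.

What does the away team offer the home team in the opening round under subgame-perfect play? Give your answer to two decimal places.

Round 4 (the home team proposes): the away team will accept anything ≥ 0, so the home team offers 0 and keeps 500.
Round 3 (the away team proposes): the home team can get 500 next round, worth 0.53 × 500 = 265 now; the away team offers that and keeps 235.
Round 2 (the home team proposes): the away team can get 235 next round, worth 0.53 × 235 = 124.55 now; the home team offers that and keeps 375.45.
Round 1 (the away team proposes): the home team can get 375.45 next round, worth 0.53 × 375.45 = 198.9885 now; the away team offers that and keeps 301.0115.

198.99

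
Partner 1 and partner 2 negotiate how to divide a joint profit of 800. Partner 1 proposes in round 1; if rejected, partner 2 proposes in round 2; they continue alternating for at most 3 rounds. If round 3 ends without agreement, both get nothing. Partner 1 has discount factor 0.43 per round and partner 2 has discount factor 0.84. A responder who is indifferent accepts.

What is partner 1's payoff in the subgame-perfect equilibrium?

Solve by backward induction from round 3.
Round 3 (partner 1 proposes): rejection yields 0 for partner 2; partner 1 offers 0 and keeps 800.
Round 2 (partner 2 proposes): partner 1 can get 800 next round, worth 0.43 × 800 = 344 now, so partner 2 offers 344, keeping 456.
Round 1 (partner 1 proposes): partner 2 can get 456 next round, worth 0.84 × 456 = 383.04 now, so partner 1 offers 383.04, keeping 416.96.

416.96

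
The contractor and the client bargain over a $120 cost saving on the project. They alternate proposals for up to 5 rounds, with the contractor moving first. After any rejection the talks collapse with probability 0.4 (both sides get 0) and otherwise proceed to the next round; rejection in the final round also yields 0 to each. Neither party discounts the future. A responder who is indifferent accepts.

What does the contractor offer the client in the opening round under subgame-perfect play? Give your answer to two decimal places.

39.17

Round 5 (the contractor proposes): the client will accept anything ≥ 0, so the contractor offers 0 and keeps 120.
Round 4 (the client proposes): rejecting gives the contractor an expected 0.6 × 120 = 72, so the client offers 72, keeping 48.
Round 3 (the contractor proposes): rejecting gives the client an expected 0.6 × 48 = 28.8; the contractor offers that and keeps 91.2.
Round 2 (the client proposes): rejecting gives the contractor an expected 0.6 × 91.2 = 54.72, so the client offers 54.72, keeping 65.28.
Round 1 (the contractor proposes): rejecting gives the client an expected 0.6 × 65.28 = 39.168; the contractor offers that and keeps 80.832.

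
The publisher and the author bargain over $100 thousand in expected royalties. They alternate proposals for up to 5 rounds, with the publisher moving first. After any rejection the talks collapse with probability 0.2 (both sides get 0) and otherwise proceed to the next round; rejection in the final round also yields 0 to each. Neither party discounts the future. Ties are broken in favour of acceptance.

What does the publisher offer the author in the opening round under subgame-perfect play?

Round 5 (the publisher proposes): rejection yields 0 for the author; the publisher offers 0 and keeps 100.
Round 4 (the author proposes): rejecting gives the publisher an expected 0.8 × 100 = 80; the author offers that and keeps 20.
Round 3 (the publisher proposes): rejecting gives the author an expected 0.8 × 20 = 16. The publisher offers 16 and keeps 100 − 16 = 84.
Round 2 (the author proposes): rejecting gives the publisher an expected 0.8 × 84 = 67.2, so the author offers 67.2, keeping 32.8.
Round 1 (the publisher proposes): rejecting gives the author an expected 0.8 × 32.8 = 26.24, so the publisher offers 26.24, keeping 73.76.

26.24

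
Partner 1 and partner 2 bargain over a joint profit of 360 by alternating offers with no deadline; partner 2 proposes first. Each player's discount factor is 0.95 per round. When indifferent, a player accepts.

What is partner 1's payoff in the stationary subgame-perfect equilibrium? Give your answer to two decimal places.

175.38

In a stationary SPE each proposer offers the other exactly their discounted continuation value.
If partner 2 keeps x when proposing and partner 1 keeps y when proposing, then x = 360 − 0.95y and y = 360 − 0.95x.
Solving: x = 360(1 − 0.95) / (1 − 0.95·0.95) = 18 / 0.0975 ≈ 184.6154.
Partner 1 gets 360 − 184.6154 ≈ 175.3846.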